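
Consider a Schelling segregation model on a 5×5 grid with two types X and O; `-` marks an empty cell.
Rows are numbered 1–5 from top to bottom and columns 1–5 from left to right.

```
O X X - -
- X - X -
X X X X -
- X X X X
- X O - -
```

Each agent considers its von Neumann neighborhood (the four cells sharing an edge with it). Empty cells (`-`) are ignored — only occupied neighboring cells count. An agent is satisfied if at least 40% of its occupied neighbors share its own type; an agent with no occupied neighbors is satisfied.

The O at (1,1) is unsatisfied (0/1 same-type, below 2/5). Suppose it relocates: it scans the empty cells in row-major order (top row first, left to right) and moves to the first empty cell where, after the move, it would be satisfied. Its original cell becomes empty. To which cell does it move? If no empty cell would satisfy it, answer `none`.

(1,5)

Vacating (1,1). Empty cells in order:
  (1,4): 0/2 same-type → still unsatisfied.
  (1,5): 0/0 same-type → satisfied — stop here.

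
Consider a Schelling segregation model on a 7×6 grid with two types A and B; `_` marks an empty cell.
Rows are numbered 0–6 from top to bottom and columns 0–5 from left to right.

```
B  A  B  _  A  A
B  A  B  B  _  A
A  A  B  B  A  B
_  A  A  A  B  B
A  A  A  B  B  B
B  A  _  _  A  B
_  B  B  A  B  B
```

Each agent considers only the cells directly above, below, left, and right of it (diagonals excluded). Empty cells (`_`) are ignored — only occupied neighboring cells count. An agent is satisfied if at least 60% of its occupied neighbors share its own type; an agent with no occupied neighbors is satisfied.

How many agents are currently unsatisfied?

22

(0,0)B 1/2 not
(0,1)A 1/3 not
(0,2)B 1/2 not
(0,4)A 1/1 satisfied
(0,5)A 2/2 satisfied
(1,0)B 1/3 not
(1,1)A 2/4 not
(1,2)B 3/4 satisfied
(1,3)B 2/2 satisfied
(1,5)A 1/2 not
(2,0)A 1/2 not
(2,1)A 3/4 satisfied
(2,2)B 2/4 not
(2,3)B 2/4 not
(2,4)A 0/3 not
(2,5)B 1/3 not
(3,1)A 3/3 satisfied
(3,2)A 3/4 satisfied
(3,3)A 1/4 not
(3,4)B 2/4 not
(3,5)B 3/3 satisfied
(4,0)A 1/2 not
(4,1)A 4/4 satisfied
(4,2)A 2/3 satisfied
(4,3)B 1/3 not
(4,4)B 3/4 satisfied
(4,5)B 3/3 satisfied
(5,0)B 0/2 not
(5,1)A 1/3 not
(5,4)A 0/3 not
(5,5)B 2/3 satisfied
(6,1)B 1/2 not
(6,2)B 1/2 not
(6,3)A 0/2 not
(6,4)B 1/3 not
(6,5)B 2/2 satisfied
Unsatisfied: (0,0), (0,1), (0,2), (1,0), (1,1), (1,5), (2,0), (2,2), (2,3), (2,4), (2,5), (3,3), (3,4), (4,0), (4,3), (5,0), (5,1), (5,4), (6,1), (6,2), (6,3), (6,4) — 22 in total.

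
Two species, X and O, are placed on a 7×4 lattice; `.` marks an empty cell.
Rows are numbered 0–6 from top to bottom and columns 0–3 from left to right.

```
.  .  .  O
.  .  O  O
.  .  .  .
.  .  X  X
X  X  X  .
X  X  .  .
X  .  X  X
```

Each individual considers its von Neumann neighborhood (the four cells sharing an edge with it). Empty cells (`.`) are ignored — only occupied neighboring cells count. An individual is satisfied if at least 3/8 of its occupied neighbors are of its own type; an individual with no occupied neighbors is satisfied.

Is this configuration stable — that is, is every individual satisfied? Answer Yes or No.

Yes

(0,3)O 1/1 ok
(1,2)O 1/1 ok
(1,3)O 2/2 ok
(3,2)X 2/2 ok
(3,3)X 1/1 ok
(4,0)X 2/2 ok
(4,1)X 3/3 ok
(4,2)X 2/2 ok
(5,0)X 3/3 ok
(5,1)X 2/2 ok
(6,0)X 1/1 ok
(6,2)X 1/1 ok
(6,3)X 1/1 ok
All meet the threshold, so the configuration is stable.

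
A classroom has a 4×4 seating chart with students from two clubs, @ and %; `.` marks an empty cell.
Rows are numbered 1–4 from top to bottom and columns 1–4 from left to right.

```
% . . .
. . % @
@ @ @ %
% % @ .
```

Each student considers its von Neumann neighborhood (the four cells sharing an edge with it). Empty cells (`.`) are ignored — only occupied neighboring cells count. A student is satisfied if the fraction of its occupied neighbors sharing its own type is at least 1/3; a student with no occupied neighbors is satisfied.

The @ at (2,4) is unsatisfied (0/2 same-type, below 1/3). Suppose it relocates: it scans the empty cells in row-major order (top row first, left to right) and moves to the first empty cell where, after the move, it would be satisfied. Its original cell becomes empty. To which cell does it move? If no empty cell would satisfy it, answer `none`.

(1,4)

Vacating (2,4). Empty cells in order:
  (1,2): 0/1 same-type → still unsatisfied.
  (1,3): 0/1 same-type → still unsatisfied.
  (1,4): 0/0 same-type → satisfied — stop here.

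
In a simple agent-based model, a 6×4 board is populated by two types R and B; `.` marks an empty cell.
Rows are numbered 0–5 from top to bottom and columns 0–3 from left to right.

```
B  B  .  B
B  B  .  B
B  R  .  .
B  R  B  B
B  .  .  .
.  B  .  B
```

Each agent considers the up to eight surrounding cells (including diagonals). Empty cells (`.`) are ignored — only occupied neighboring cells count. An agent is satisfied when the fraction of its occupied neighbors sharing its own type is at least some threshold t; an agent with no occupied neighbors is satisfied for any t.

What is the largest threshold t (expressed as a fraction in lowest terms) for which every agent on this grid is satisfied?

(0,0)B 3/3
(0,1)B 3/3
(0,3)B 1/1
(1,0)B 4/5
(1,1)B 4/5
(1,3)B 1/1
(2,0)B 3/5
(2,1)R 1/6
(3,0)B 2/4
(3,1)R 1/5
(3,2)B 1/3
(3,3)B 1/1
(4,0)B 2/3
(5,1)B 1/1
(5,3)B — no occupied neighbors
The smallest same-type fraction is 1/6 at (2,1), which reduces to 1/6. Any threshold above that leaves this agent unsatisfied.

1/6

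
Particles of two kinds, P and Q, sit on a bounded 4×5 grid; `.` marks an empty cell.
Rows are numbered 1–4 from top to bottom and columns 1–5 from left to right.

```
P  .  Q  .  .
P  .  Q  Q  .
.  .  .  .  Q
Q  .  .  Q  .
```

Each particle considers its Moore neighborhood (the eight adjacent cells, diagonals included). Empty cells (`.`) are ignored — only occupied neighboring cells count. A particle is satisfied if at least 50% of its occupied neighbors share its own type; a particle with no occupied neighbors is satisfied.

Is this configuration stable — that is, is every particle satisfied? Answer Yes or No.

Yes

Row 1: (1,1)P 1/1 satisfied · (1,3)Q 2/2 satisfied
Row 2: (2,1)P 1/1 satisfied · (2,3)Q 2/2 satisfied · (2,4)Q 3/3 satisfied
Row 3: (3,5)Q 2/2 satisfied
Row 4: (4,1)Q 0/0 satisfied · (4,4)Q 1/1 satisfied
All meet the threshold, so the configuration is stable.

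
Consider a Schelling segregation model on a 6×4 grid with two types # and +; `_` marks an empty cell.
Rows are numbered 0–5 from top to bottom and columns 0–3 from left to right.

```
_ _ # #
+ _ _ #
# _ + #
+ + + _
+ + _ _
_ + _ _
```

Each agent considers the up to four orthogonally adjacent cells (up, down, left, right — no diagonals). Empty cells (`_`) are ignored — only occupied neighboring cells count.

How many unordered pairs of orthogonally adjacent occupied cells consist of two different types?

3

Scan each occupied cell's neighbors to the right and below so each pair is counted once.
Row 0: #(0,2)–#(0,3)= #(0,3)–#(1,3)=  → 0/2 unlike.
Row 1: +(1,0)–#(2,0)≠ #(1,3)–#(2,3)=  → 1/2 unlike.
Row 2: #(2,0)–+(3,0)≠ +(2,2)–#(2,3)≠ +(2,2)–+(3,2)=  → 2/3 unlike.
Row 3: +(3,0)–+(3,1)= +(3,0)–+(4,0)= +(3,1)–+(3,2)= +(3,1)–+(4,1)=  → 0/4 unlike.
Row 4: +(4,0)–+(4,1)= +(4,1)–+(5,1)=  → 0/2 unlike.
Total adjacent occupied pairs: 13; unlike-type pairs: 3.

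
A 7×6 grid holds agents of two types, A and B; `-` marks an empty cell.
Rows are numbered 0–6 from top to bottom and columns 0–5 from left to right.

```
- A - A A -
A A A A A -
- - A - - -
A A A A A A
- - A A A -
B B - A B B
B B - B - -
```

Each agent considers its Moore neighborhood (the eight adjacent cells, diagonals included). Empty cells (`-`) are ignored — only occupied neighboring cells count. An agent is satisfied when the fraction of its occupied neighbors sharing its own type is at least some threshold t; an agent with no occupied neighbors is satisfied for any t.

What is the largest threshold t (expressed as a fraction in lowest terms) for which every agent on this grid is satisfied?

2/5

Row 0: (0,1)A 3/3 · (0,3)A 4/4 · (0,4)A 3/3
Row 1: (1,0)A 2/2 · (1,1)A 4/4 · (1,2)A 5/5 · (1,3)A 5/5 · (1,4)A 3/3
Row 2: (2,2)A 6/6
Row 3: (3,0)A 1/1 · (3,1)A 4/4 · (3,2)A 5/5 · (3,3)A 6/6 · (3,4)A 4/4 · (3,5)A 2/2
Row 4: (4,2)A 5/6 · (4,3)A 6/7 · (4,4)A 5/7
Row 5: (5,0)B 3/3 · (5,1)B 3/4 · (5,3)A 3/5 · (5,4)B 2/5 · (5,5)B 1/2
Row 6: (6,0)B 3/3 · (6,1)B 3/3 · (6,3)B 1/2
The smallest same-type fraction is 2/5 at (5,4), which reduces to 2/5. Any threshold above that leaves this agent unsatisfied.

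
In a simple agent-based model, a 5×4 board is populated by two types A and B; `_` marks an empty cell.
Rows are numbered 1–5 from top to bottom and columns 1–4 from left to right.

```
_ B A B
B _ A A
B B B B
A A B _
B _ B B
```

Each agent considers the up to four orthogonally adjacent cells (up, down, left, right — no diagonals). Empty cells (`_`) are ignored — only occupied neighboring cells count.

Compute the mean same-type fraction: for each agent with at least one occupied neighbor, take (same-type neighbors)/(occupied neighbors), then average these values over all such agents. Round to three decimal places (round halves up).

Row 1: (1,2)B 0/1 · (1,3)A 1/3 · (1,4)B 0/2
Row 2: (2,1)B 1/1 · (2,3)A 2/3 · (2,4)A 1/3
Row 3: (3,1)B 2/3 · (3,2)B 2/3 · (3,3)B 3/4 · (3,4)B 1/2
Row 4: (4,1)A 1/3 · (4,2)A 1/3 · (4,3)B 2/3
Row 5: (5,1)B 0/1 · (5,3)B 2/2 · (5,4)B 1/1
Sum over 16 agents: 0/1 + 1/3 + 0/2 + 1/1 + 2/3 + 1/3 + 2/3 + 2/3 + 3/4 + 1/2 + 1/3 + 1/3 + 2/3 + 0/1 + 2/2 + 1/1 = 33/4; mean = 33/4 ÷ 16 = 33/64 = 0.515625 → 0.516.

0.516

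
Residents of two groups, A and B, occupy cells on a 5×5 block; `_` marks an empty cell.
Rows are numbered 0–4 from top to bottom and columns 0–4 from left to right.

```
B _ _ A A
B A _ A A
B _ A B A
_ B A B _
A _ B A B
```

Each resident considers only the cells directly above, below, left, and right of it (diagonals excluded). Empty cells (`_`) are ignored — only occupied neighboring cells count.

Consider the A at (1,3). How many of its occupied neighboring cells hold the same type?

2

Occupied neighbors of (1,3): (0,3)=A, (2,3)=B, (1,4)=A.
Same type (A): 2 of 3.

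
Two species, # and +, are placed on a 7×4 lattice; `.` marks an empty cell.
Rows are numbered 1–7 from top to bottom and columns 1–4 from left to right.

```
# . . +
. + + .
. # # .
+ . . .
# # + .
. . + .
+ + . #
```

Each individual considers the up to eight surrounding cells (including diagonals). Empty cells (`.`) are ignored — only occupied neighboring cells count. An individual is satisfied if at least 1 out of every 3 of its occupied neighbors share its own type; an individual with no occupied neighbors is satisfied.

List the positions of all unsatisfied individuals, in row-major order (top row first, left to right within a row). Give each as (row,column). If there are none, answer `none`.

Row 1: (1,1)# 0/1 unhappy · (1,4)+ 1/1 ok
Row 2: (2,2)+ 1/4 unhappy · (2,3)+ 2/4 ok
Row 3: (3,2)# 1/4 unhappy · (3,3)# 1/3 ok
Row 4: (4,1)+ 0/3 unhappy
Row 5: (5,1)# 1/2 ok · (5,2)# 1/4 unhappy · (5,3)+ 1/2 ok
Row 6: (6,3)+ 2/4 ok
Row 7: (7,1)+ 1/1 ok · (7,2)+ 2/2 ok · (7,4)# 0/1 unhappy

(1,1), (2,2), (3,2), (4,1), (5,2), (7,4)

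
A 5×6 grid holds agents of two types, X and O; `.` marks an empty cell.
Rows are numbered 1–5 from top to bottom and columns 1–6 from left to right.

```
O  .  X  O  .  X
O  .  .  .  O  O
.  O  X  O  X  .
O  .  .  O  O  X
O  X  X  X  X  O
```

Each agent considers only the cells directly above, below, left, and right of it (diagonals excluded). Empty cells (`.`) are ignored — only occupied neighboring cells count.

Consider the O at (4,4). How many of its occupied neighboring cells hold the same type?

2

Occupied neighbors of (4,4): (3,4)=O, (5,4)=X, (4,5)=O.
Same type (O): 2 of 3.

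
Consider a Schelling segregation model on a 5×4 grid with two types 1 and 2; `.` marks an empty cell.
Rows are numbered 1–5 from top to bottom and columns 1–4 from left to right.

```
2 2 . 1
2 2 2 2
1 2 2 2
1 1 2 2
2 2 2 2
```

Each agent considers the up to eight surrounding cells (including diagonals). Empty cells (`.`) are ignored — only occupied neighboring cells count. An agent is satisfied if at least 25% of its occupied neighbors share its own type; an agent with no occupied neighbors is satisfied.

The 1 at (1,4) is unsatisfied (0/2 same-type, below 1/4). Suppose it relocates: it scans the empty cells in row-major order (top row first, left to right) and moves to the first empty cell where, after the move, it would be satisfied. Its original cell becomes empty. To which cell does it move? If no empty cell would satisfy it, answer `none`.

Vacating (1,4). Empty cells in order:
  (1,3): 0/4 same-type → still unsatisfied.

none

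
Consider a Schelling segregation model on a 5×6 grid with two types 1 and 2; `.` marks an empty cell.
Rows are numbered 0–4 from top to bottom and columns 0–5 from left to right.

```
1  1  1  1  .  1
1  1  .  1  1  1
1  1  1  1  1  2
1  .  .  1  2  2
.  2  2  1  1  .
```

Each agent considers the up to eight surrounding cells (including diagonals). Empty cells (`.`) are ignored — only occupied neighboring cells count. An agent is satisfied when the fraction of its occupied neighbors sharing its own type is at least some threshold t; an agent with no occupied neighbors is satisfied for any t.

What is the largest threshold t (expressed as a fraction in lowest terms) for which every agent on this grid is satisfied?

2/7

Row 0: (0,0)1 3/3 · (0,1)1 4/4 · (0,2)1 4/4 · (0,3)1 3/3 · (0,5)1 2/2
Row 1: (1,0)1 5/5 · (1,1)1 7/7 · (1,3)1 6/6 · (1,4)1 6/7 · (1,5)1 3/4
Row 2: (2,0)1 4/4 · (2,1)1 5/5 · (2,2)1 5/5 · (2,3)1 5/6 · (2,4)1 5/8 · (2,5)2 2/5
Row 3: (3,0)1 2/3 · (3,3)1 5/7 · (3,4)2 2/7 · (3,5)2 2/4
Row 4: (4,1)2 1/2 · (4,2)2 1/3 · (4,3)1 2/4 · (4,4)1 2/4
The smallest same-type fraction is 2/7 at (3,4), which reduces to 2/7. Any threshold above that leaves this agent unsatisfied.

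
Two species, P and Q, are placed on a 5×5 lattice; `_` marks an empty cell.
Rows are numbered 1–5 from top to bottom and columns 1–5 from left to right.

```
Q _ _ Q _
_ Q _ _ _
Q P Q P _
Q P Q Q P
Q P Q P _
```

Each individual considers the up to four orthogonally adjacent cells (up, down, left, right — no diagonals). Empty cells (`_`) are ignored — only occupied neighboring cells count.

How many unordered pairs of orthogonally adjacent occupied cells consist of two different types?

12

Scan each occupied cell's neighbors to the right and below so each pair is counted once.
From row 2: 1 unlike of 1 pairs (running 1/1).
From row 3: 4 unlike of 7 pairs (running 5/8).
From row 4: 4 unlike of 8 pairs (running 9/16).
From row 5: 3 unlike of 3 pairs (running 12/19).
Total adjacent occupied pairs: 19; unlike-type pairs: 12.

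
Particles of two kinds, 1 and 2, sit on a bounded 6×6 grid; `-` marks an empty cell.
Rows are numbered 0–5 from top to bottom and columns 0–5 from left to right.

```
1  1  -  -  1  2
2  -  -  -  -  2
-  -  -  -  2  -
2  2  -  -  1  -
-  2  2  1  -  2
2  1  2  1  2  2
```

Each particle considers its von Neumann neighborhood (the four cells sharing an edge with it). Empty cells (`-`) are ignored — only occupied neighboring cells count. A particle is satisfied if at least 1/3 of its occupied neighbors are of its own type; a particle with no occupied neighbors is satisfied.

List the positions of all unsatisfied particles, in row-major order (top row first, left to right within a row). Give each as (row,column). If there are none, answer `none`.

Row 0: (0,0)1 1/2 ✓ · (0,1)1 1/1 ✓ · (0,4)1 0/1 ✗ · (0,5)2 1/2 ✓
Row 1: (1,0)2 0/1 ✗ · (1,5)2 1/1 ✓
Row 2: (2,4)2 0/1 ✗
Row 3: (3,0)2 1/1 ✓ · (3,1)2 2/2 ✓ · (3,4)1 0/1 ✗
Row 4: (4,1)2 2/3 ✓ · (4,2)2 2/3 ✓ · (4,3)1 1/2 ✓ · (4,5)2 1/1 ✓
Row 5: (5,0)2 0/1 ✗ · (5,1)1 0/3 ✗ · (5,2)2 1/3 ✓ · (5,3)1 1/3 ✓ · (5,4)2 1/2 ✓ · (5,5)2 2/2 ✓

(0,4), (1,0), (2,4), (3,4), (5,0), (5,1)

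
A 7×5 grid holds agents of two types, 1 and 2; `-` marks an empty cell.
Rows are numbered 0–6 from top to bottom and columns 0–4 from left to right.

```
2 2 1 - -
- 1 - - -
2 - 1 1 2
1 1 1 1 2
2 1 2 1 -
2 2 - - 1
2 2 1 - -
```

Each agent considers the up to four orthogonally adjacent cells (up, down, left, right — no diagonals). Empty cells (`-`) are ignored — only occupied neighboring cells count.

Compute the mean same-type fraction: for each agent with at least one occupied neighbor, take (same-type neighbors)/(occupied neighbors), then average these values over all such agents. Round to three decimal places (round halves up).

0.511

(0,0)2 1/1
(0,1)2 1/3
(0,2)1 0/1
(1,1)1 0/1
(2,0)2 0/1
(2,2)1 2/2
(2,3)1 2/3
(2,4)2 1/2
(3,0)1 1/3
(3,1)1 3/3
(3,2)1 3/4
(3,3)1 3/4
(3,4)2 1/2
(4,0)2 1/3
(4,1)1 1/4
(4,2)2 0/3
(4,3)1 1/2
(5,0)2 3/3
(5,1)2 2/3
(5,4)1 — no occupied neighbors
(6,0)2 2/2
(6,1)2 2/3
(6,2)1 0/1
Sum over 22 agents: 1/1 + 1/3 + 0/1 + 0/1 + 0/1 + 2/2 + 2/3 + 1/2 + 1/3 + 3/3 + 3/4 + 3/4 + 1/2 + 1/3 + 1/4 + 0/3 + 1/2 + 3/3 + 2/3 + 2/2 + 2/3 + 0/1 = 45/4; mean = 45/4 ÷ 22 = 45/88 = 0.511363… → 0.511.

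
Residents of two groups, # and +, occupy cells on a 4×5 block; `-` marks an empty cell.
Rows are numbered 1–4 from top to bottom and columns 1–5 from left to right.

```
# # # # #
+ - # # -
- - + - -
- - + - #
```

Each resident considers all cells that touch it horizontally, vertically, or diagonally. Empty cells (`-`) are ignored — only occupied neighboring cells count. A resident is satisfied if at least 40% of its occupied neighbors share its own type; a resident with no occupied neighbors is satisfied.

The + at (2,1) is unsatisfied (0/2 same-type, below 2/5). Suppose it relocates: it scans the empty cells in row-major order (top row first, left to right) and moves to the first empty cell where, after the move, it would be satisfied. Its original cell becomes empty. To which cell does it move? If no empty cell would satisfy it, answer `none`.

Vacating (2,1). Empty cells in order:
  (2,2): 1/5 same-type → still unsatisfied.
  (2,5): 0/3 same-type → still unsatisfied.
  (3,1): 0/0 same-type → satisfied — stop here.

(3,1)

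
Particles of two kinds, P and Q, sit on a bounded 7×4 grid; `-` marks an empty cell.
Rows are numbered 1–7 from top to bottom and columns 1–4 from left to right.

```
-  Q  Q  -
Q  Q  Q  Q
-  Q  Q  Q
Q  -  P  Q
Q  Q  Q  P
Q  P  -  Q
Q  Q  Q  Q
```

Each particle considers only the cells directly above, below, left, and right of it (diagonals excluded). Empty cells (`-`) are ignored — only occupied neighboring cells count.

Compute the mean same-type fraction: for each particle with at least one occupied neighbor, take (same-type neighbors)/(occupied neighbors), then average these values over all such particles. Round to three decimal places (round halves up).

0.736

(1,2)Q 2/2
(1,3)Q 2/2
(2,1)Q 1/1
(2,2)Q 4/4
(2,3)Q 4/4
(2,4)Q 2/2
(3,2)Q 2/2
(3,3)Q 3/4
(3,4)Q 3/3
(4,1)Q 1/1
(4,3)P 0/3
(4,4)Q 1/3
(5,1)Q 3/3
(5,2)Q 2/3
(5,3)Q 1/3
(5,4)P 0/3
(6,1)Q 2/3
(6,2)P 0/3
(6,4)Q 1/2
(7,1)Q 2/2
(7,2)Q 2/3
(7,3)Q 2/2
(7,4)Q 2/2
Sum over 23 particles: 2/2 + 2/2 + 1/1 + 4/4 + 4/4 + 2/2 + 2/2 + 3/4 + 3/3 + 1/1 + 0/3 + 1/3 + 3/3 + 2/3 + 1/3 + 0/3 + 2/3 + 0/3 + 1/2 + 2/2 + 2/3 + 2/2 + 2/2 = 203/12; mean = 203/12 ÷ 23 = 203/276 = 0.735507… → 0.736.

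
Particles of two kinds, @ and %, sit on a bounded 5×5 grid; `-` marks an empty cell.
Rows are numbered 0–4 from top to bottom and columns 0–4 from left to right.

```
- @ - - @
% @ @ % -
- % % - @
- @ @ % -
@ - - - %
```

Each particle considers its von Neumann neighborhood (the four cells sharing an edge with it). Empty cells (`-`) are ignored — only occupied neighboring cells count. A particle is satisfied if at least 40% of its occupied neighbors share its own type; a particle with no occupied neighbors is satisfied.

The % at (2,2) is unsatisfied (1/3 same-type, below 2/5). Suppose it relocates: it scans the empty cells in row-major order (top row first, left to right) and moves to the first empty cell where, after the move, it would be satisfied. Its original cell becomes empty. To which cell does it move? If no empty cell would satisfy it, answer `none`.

Vacating (2,2). Empty cells in order:
  (0,0): 1/2 same-type → satisfied — stop here.

(0,0)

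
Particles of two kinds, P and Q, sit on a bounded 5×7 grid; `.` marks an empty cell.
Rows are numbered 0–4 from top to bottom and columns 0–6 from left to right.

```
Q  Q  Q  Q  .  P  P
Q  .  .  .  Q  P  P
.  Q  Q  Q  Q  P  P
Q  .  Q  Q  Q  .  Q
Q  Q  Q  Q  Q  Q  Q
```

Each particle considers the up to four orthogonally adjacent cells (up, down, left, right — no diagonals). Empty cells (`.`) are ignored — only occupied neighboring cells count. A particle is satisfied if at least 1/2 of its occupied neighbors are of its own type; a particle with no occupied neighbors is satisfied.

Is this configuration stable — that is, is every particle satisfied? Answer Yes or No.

(0,0)Q 2/2 ok
(0,1)Q 2/2 ok
(0,2)Q 2/2 ok
(0,3)Q 1/1 ok
(0,5)P 2/2 ok
(0,6)P 2/2 ok
(1,0)Q 1/1 ok
(1,4)Q 1/2 ok
(1,5)P 3/4 ok
(1,6)P 3/3 ok
(2,1)Q 1/1 ok
(2,2)Q 3/3 ok
(2,3)Q 3/3 ok
(2,4)Q 3/4 ok
(2,5)P 2/3 ok
(2,6)P 2/3 ok
(3,0)Q 1/1 ok
(3,2)Q 3/3 ok
(3,3)Q 4/4 ok
(3,4)Q 3/3 ok
(3,6)Q 1/2 ok
(4,0)Q 2/2 ok
(4,1)Q 2/2 ok
(4,2)Q 3/3 ok
(4,3)Q 3/3 ok
(4,4)Q 3/3 ok
(4,5)Q 2/2 ok
(4,6)Q 2/2 ok
All meet the threshold, so the configuration is stable.

Yes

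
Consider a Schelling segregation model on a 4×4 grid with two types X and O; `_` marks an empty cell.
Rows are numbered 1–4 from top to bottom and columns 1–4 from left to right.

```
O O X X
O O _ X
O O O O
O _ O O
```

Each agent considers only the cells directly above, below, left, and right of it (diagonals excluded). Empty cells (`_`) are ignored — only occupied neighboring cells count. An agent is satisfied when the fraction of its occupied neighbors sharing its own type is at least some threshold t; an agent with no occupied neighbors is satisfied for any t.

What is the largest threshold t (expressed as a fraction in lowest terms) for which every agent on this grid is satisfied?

1/2

(1,1)O 2/2
(1,2)O 2/3
(1,3)X 1/2
(1,4)X 2/2
(2,1)O 3/3
(2,2)O 3/3
(2,4)X 1/2
(3,1)O 3/3
(3,2)O 3/3
(3,3)O 3/3
(3,4)O 2/3
(4,1)O 1/1
(4,3)O 2/2
(4,4)O 2/2
The smallest same-type fraction is 1/2 at (1,3), which reduces to 1/2. Any threshold above that leaves this agent unsatisfied.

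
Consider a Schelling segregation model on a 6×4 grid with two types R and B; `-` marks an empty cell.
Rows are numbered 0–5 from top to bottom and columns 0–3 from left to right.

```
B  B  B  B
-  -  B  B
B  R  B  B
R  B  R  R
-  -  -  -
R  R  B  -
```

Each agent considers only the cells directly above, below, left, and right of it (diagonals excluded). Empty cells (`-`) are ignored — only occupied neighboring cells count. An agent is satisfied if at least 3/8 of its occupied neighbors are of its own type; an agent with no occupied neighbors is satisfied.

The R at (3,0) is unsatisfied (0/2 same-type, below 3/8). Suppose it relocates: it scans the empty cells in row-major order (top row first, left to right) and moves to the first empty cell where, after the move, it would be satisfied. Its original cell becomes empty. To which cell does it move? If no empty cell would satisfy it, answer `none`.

Vacating (3,0). Empty cells in order:
  (1,0): 0/2 same-type → still unsatisfied.
  (1,1): 1/3 same-type → still unsatisfied.
  (4,0): 1/1 same-type → satisfied — stop here.

(4,0)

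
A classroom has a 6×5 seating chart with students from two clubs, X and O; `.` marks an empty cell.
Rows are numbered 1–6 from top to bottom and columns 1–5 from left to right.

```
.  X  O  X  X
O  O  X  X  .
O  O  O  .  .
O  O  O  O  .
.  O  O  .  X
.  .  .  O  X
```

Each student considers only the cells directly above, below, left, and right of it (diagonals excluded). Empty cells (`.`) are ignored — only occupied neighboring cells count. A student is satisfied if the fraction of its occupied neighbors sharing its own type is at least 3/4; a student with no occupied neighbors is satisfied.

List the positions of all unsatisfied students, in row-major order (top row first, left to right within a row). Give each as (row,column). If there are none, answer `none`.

Row 1: (1,2)X 0/2 not · (1,3)O 0/3 not · (1,4)X 2/3 not · (1,5)X 1/1 satisfied
Row 2: (2,1)O 2/2 satisfied · (2,2)O 2/4 not · (2,3)X 1/4 not · (2,4)X 2/2 satisfied
Row 3: (3,1)O 3/3 satisfied · (3,2)O 4/4 satisfied · (3,3)O 2/3 not
Row 4: (4,1)O 2/2 satisfied · (4,2)O 4/4 satisfied · (4,3)O 4/4 satisfied · (4,4)O 1/1 satisfied
Row 5: (5,2)O 2/2 satisfied · (5,3)O 2/2 satisfied · (5,5)X 1/1 satisfied
Row 6: (6,4)O 0/1 not · (6,5)X 1/2 not

(1,2), (1,3), (1,4), (2,2), (2,3), (3,3), (6,4), (6,5)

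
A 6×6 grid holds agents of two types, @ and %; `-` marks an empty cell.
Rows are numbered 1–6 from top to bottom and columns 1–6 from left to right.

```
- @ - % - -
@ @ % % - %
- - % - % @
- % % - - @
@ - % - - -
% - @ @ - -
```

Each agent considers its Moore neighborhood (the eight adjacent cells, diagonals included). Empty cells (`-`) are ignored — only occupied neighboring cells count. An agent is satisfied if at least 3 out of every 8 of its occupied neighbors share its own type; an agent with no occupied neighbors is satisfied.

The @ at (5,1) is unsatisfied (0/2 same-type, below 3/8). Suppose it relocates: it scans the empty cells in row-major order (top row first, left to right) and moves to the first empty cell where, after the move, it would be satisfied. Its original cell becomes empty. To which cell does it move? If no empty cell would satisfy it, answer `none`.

(1,1)

Vacating (5,1). Empty cells in order:
  (1,1): 3/3 same-type → satisfied — stop here.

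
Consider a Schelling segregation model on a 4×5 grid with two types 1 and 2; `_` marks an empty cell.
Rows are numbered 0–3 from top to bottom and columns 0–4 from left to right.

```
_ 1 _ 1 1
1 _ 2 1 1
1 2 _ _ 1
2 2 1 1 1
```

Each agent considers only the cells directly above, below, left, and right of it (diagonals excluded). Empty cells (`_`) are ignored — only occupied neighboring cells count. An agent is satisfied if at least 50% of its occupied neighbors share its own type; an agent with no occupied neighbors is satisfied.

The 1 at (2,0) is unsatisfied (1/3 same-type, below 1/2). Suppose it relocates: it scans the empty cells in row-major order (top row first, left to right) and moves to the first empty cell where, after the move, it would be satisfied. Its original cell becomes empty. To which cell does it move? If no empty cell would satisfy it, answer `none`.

(0,0)

Vacating (2,0). Empty cells in order:
  (0,0): 2/2 same-type → satisfied — stop here.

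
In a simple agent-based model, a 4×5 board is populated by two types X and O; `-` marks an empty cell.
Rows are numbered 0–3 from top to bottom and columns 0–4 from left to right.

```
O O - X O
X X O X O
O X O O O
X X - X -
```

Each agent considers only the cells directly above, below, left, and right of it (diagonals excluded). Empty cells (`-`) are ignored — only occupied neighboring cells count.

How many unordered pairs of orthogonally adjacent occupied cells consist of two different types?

Scan each occupied cell's neighbors to the right and below so each pair is counted once.
From row 0: 3 unlike of 6 pairs (running 3/6).
From row 1: 5 unlike of 9 pairs (running 8/15).
From row 2: 4 unlike of 7 pairs (running 12/22).
From row 3: 0 unlike of 1 pairs (running 12/23).
Total adjacent occupied pairs: 23; unlike-type pairs: 12.

12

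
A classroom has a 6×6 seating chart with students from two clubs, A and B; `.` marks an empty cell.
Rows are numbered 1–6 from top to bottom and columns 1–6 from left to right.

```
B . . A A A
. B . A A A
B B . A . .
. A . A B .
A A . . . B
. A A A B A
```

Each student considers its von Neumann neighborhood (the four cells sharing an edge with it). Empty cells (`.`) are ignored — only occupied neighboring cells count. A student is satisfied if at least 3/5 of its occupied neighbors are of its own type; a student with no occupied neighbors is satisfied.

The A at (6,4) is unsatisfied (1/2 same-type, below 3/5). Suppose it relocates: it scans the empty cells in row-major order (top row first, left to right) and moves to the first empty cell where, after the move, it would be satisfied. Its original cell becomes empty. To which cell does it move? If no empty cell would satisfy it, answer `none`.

Vacating (6,4). Empty cells in order:
  (1,2): 0/2 same-type → still unsatisfied.
  (1,3): 1/1 same-type → satisfied — stop here.

(1,3)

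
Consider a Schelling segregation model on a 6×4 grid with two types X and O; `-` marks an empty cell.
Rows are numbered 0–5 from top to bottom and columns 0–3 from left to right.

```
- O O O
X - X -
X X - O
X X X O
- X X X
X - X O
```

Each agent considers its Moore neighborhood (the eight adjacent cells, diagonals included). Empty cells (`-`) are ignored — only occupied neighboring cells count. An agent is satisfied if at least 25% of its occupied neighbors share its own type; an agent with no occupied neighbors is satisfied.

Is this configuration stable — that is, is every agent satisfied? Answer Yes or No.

Row 0: (0,1)O 1/3 ✓ · (0,2)O 2/3 ✓ · (0,3)O 1/2 ✓
Row 1: (1,0)X 2/3 ✓ · (1,2)X 1/5 ✗
Row 2: (2,0)X 4/4 ✓ · (2,1)X 6/6 ✓ · (2,3)O 1/3 ✓
Row 3: (3,0)X 4/4 ✓ · (3,1)X 6/6 ✓ · (3,2)X 5/7 ✓ · (3,3)O 1/4 ✓
Row 4: (4,1)X 6/6 ✓ · (4,2)X 5/7 ✓ · (4,3)X 3/5 ✓
Row 5: (5,0)X 1/1 ✓ · (5,2)X 3/4 ✓ · (5,3)O 0/3 ✗
For instance (1,2) has only 1/5 same-type neighbors, below 1/4.

No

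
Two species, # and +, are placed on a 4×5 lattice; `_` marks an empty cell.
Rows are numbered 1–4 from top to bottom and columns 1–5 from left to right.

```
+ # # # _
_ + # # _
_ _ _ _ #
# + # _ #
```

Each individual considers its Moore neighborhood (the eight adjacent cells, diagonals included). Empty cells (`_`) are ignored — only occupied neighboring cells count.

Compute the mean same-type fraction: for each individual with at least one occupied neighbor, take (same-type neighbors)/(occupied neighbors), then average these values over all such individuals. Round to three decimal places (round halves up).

(1,1)+ 1/2
(1,2)# 2/4
(1,3)# 4/5
(1,4)# 3/3
(2,2)+ 1/4
(2,3)# 4/5
(2,4)# 4/4
(3,5)# 2/2
(4,1)# 0/1
(4,2)+ 0/2
(4,3)# 0/1
(4,5)# 1/1
Sum over 12 individuals: 1/2 + 2/4 + 4/5 + 3/3 + 1/4 + 4/5 + 4/4 + 2/2 + 0/1 + 0/2 + 0/1 + 1/1 = 137/20; mean = 137/20 ÷ 12 = 137/240 = 0.570833… → 0.571.

0.571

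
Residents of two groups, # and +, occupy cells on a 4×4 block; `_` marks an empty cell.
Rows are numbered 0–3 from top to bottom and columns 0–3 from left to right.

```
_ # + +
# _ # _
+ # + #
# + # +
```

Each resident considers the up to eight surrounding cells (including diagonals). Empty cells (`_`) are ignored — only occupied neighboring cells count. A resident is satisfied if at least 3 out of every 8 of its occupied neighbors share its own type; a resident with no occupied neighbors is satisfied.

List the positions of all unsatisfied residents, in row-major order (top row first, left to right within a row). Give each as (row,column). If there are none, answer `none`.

Row 0: (0,1)# 2/3 ok · (0,2)+ 1/3 unhappy · (0,3)+ 1/2 ok
Row 1: (1,0)# 2/3 ok · (1,2)# 3/6 ok
Row 2: (2,0)+ 1/4 unhappy · (2,1)# 4/7 ok · (2,2)+ 2/6 unhappy · (2,3)# 2/4 ok
Row 3: (3,0)# 1/3 unhappy · (3,1)+ 2/5 ok · (3,2)# 2/5 ok · (3,3)+ 1/3 unhappy

(0,2), (2,0), (2,2), (3,0), (3,3)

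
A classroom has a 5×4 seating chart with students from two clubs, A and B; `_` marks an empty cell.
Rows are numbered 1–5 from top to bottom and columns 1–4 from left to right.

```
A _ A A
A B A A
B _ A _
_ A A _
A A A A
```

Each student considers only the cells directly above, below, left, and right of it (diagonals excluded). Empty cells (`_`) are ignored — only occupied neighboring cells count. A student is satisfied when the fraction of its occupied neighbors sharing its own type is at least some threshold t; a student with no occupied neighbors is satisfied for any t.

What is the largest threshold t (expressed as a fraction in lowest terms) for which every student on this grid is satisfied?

0/1

Row 1: (1,1)A 1/1 · (1,3)A 2/2 · (1,4)A 2/2
Row 2: (2,1)A 1/3 · (2,2)B 0/2 · (2,3)A 3/4 · (2,4)A 2/2
Row 3: (3,1)B 0/1 · (3,3)A 2/2
Row 4: (4,2)A 2/2 · (4,3)A 3/3
Row 5: (5,1)A 1/1 · (5,2)A 3/3 · (5,3)A 3/3 · (5,4)A 1/1
The smallest same-type fraction is 0/2 at (2,2), which reduces to 0/1. Any threshold above that leaves this student unsatisfied.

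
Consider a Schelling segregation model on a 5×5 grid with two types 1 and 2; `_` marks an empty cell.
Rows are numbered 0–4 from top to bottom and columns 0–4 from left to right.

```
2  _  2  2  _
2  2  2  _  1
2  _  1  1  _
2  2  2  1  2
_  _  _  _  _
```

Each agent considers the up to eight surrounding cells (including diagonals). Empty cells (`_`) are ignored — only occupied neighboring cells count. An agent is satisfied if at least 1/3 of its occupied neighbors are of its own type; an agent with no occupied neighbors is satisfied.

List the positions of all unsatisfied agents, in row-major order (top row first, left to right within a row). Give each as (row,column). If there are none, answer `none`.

(0,0)2 2/2 ✓
(0,2)2 3/3 ✓
(0,3)2 2/3 ✓
(1,0)2 3/3 ✓
(1,1)2 5/6 ✓
(1,2)2 3/5 ✓
(1,4)1 1/2 ✓
(2,0)2 4/4 ✓
(2,2)1 2/6 ✓
(2,3)1 3/6 ✓
(3,0)2 2/2 ✓
(3,1)2 3/4 ✓
(3,2)2 1/4 ✗
(3,3)1 2/4 ✓
(3,4)2 0/2 ✗

(3,2), (3,4)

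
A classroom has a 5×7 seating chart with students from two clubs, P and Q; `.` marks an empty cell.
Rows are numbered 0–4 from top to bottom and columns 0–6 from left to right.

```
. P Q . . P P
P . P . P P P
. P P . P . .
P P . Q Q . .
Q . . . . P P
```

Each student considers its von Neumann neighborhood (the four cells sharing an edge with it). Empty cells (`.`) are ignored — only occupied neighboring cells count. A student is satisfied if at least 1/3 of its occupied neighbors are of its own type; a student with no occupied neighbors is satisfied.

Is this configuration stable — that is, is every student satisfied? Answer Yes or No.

No

(0,1)P 0/1 unhappy
(0,2)Q 0/2 unhappy
(0,5)P 2/2 ok
(0,6)P 2/2 ok
(1,0)P 0/0 ok
(1,2)P 1/2 ok
(1,4)P 2/2 ok
(1,5)P 3/3 ok
(1,6)P 2/2 ok
(2,1)P 2/2 ok
(2,2)P 2/2 ok
(2,4)P 1/2 ok
(3,0)P 1/2 ok
(3,1)P 2/2 ok
(3,3)Q 1/1 ok
(3,4)Q 1/2 ok
(4,0)Q 0/1 unhappy
(4,5)P 1/1 ok
(4,6)P 1/1 ok
For instance (0,1) has only 0/1 same-type neighbors, below 1/3.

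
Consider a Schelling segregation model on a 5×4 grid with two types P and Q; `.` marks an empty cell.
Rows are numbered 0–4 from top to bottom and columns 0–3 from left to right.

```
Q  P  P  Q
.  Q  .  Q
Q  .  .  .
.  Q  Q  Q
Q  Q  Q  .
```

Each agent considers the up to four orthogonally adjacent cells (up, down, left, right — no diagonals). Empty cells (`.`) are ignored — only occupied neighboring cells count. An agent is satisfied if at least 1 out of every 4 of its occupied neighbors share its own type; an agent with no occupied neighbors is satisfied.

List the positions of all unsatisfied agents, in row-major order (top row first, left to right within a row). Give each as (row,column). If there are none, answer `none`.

(0,0), (1,1)

(0,0)Q 0/1 unhappy
(0,1)P 1/3 ok
(0,2)P 1/2 ok
(0,3)Q 1/2 ok
(1,1)Q 0/1 unhappy
(1,3)Q 1/1 ok
(2,0)Q 0/0 ok
(3,1)Q 2/2 ok
(3,2)Q 3/3 ok
(3,3)Q 1/1 ok
(4,0)Q 1/1 ok
(4,1)Q 3/3 ok
(4,2)Q 2/2 ok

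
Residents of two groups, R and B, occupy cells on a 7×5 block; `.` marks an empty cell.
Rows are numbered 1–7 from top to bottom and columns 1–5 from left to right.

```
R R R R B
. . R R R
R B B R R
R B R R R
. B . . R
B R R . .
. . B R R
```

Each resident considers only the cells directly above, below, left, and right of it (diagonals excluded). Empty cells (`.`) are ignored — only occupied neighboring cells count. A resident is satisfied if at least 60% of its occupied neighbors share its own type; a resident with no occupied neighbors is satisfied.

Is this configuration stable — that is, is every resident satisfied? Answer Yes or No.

(1,1)R 1/1 ok
(1,2)R 2/2 ok
(1,3)R 3/3 ok
(1,4)R 2/3 ok
(1,5)B 0/2 unhappy
(2,3)R 2/3 ok
(2,4)R 4/4 ok
(2,5)R 2/3 ok
(3,1)R 1/2 unhappy
(3,2)B 2/3 ok
(3,3)B 1/4 unhappy
(3,4)R 3/4 ok
(3,5)R 3/3 ok
(4,1)R 1/2 unhappy
(4,2)B 2/4 unhappy
(4,3)R 1/3 unhappy
(4,4)R 3/3 ok
(4,5)R 3/3 ok
(5,2)B 1/2 unhappy
(5,5)R 1/1 ok
(6,1)B 0/1 unhappy
(6,2)R 1/3 unhappy
(6,3)R 1/2 unhappy
(7,3)B 0/2 unhappy
(7,4)R 1/2 unhappy
(7,5)R 1/1 ok
For instance (1,5) has only 0/2 same-type neighbors, below 3/5.

No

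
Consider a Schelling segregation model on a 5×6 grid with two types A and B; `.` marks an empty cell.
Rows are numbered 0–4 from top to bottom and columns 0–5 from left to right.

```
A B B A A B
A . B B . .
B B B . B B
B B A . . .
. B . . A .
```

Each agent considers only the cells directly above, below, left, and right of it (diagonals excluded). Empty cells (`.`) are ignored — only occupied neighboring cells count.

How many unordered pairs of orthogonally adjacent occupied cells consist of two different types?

7

Scan each occupied cell's neighbors to the right and below so each pair is counted once.
Row 0: A(0,0)–B(0,1)≠ A(0,0)–A(1,0)= B(0,1)–B(0,2)= B(0,2)–A(0,3)≠ B(0,2)–B(1,2)= A(0,3)–A(0,4)= A(0,3)–B(1,3)≠ A(0,4)–B(0,5)≠  → 4/8 unlike.
Row 1: A(1,0)–B(2,0)≠ B(1,2)–B(1,3)= B(1,2)–B(2,2)=  → 1/3 unlike.
Row 2: B(2,0)–B(2,1)= B(2,0)–B(3,0)= B(2,1)–B(2,2)= B(2,1)–B(3,1)= B(2,2)–A(3,2)≠ B(2,4)–B(2,5)=  → 1/6 unlike.
Row 3: B(3,0)–B(3,1)= B(3,1)–A(3,2)≠ B(3,1)–B(4,1)=  → 1/3 unlike.
Total adjacent occupied pairs: 20; unlike-type pairs: 7.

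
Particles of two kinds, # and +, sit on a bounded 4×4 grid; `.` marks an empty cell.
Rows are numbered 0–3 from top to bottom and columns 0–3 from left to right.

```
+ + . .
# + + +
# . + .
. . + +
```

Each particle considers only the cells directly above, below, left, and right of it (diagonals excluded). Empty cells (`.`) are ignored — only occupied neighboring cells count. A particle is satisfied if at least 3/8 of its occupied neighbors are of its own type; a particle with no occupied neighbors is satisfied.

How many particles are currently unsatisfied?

(0,0)+ 1/2 ✓
(0,1)+ 2/2 ✓
(1,0)# 1/3 ✗
(1,1)+ 2/3 ✓
(1,2)+ 3/3 ✓
(1,3)+ 1/1 ✓
(2,0)# 1/1 ✓
(2,2)+ 2/2 ✓
(3,2)+ 2/2 ✓
(3,3)+ 1/1 ✓
Unsatisfied: (1,0) — 1 in total.

1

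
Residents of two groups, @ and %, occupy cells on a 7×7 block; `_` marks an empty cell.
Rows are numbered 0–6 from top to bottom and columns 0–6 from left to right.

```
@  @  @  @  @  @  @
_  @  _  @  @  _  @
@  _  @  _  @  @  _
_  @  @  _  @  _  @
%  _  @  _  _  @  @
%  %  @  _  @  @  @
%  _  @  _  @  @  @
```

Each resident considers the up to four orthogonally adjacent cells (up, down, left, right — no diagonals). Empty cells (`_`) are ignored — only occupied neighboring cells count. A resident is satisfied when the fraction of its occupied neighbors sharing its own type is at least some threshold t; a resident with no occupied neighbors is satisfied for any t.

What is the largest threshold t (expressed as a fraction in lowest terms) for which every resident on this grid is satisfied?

(0,0)@ 1/1
(0,1)@ 3/3
(0,2)@ 2/2
(0,3)@ 3/3
(0,4)@ 3/3
(0,5)@ 2/2
(0,6)@ 2/2
(1,1)@ 1/1
(1,3)@ 2/2
(1,4)@ 3/3
(1,6)@ 1/1
(2,0)@ — no occupied neighbors
(2,2)@ 1/1
(2,4)@ 3/3
(2,5)@ 1/1
(3,1)@ 1/1
(3,2)@ 3/3
(3,4)@ 1/1
(3,6)@ 1/1
(4,0)% 1/1
(4,2)@ 2/2
(4,5)@ 2/2
(4,6)@ 3/3
(5,0)% 3/3
(5,1)% 1/2
(5,2)@ 2/3
(5,4)@ 2/2
(5,5)@ 4/4
(5,6)@ 3/3
(6,0)% 1/1
(6,2)@ 1/1
(6,4)@ 2/2
(6,5)@ 3/3
(6,6)@ 2/2
The smallest same-type fraction is 1/2 at (5,1), which reduces to 1/2. Any threshold above that leaves this resident unsatisfied.

1/2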